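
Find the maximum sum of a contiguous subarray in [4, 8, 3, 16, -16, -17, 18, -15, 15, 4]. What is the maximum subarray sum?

Using Kadane's algorithm on [4, 8, 3, 16, -16, -17, 18, -15, 15, 4]:

Scanning through the array:
Position 1 (value 8): max_ending_here = 12, max_so_far = 12
Position 2 (value 3): max_ending_here = 15, max_so_far = 15
Position 3 (value 16): max_ending_here = 31, max_so_far = 31
Position 4 (value -16): max_ending_here = 15, max_so_far = 31
Position 5 (value -17): max_ending_here = -2, max_so_far = 31
Position 6 (value 18): max_ending_here = 18, max_so_far = 31
Position 7 (value -15): max_ending_here = 3, max_so_far = 31
Position 8 (value 15): max_ending_here = 18, max_so_far = 31
Position 9 (value 4): max_ending_here = 22, max_so_far = 31

Maximum subarray: [4, 8, 3, 16]
Maximum sum: 31

The maximum subarray is [4, 8, 3, 16] with sum 31. This subarray runs from index 0 to index 3.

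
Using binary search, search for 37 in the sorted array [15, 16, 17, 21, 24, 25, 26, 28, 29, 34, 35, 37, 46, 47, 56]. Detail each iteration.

Binary search for 37 in [15, 16, 17, 21, 24, 25, 26, 28, 29, 34, 35, 37, 46, 47, 56]:

lo=0, hi=14, mid=7, arr[mid]=28 -> 28 < 37, search right half
lo=8, hi=14, mid=11, arr[mid]=37 -> Found target at index 11!

Binary search finds 37 at index 11 after 2 comparisons. The search repeatedly halves the search space by comparing with the middle element.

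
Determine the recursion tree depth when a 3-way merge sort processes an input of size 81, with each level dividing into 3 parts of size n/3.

For divide and conquer with division factor 3:

Problem sizes at each level:
Level 0: 81
Level 1: 27
Level 2: 9
Level 3: 3
Level 4: 1

The root is level 0 and the size-1 base case is level 4 (the tree spans levels 0 through 4, i.e. 5 levels counting the root), so the depth is the number of divisions: log_3(81) = 4

The recursion tree depth is log_3(81) = 4. At each level, the problem size is divided by 3, so it takes 4 divisions to reduce to a base case of size 1. The algorithm makes 3 recursive calls at each level.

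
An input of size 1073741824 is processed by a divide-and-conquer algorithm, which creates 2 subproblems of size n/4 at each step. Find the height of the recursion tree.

For divide and conquer with division factor 4:

Problem sizes at each level:
Level 0: 1073741824
Level 1: 268435456
Level 2: 67108864
Level 3: 16777216
Level 4: 4194304
Level 5: 1048576
Level 6: 262144
Level 7: 65536
Level 8: 16384
Level 9: 4096
Level 10: 1024
Level 11: 256
Level 12: 64
Level 13: 16
Level 14: 4
Level 15: 1

The root is level 0 and the size-1 base case is level 15 (the tree spans levels 0 through 15, i.e. 16 levels counting the root), so the depth is the number of divisions: log_4(1073741824) = 15

The recursion tree depth is log_4(1073741824) = 15. At each level, the problem size is divided by 4, so it takes 15 divisions to reduce to a base case of size 1. The algorithm makes 2 recursive calls at each level.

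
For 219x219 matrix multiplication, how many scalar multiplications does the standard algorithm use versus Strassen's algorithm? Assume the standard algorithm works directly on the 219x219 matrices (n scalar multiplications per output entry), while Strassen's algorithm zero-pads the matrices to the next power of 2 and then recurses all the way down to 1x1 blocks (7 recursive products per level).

Matrix multiplication for 219x219 matrices:

Strassen's algorithm requires power-of-2 dimensions. Pad 219x219 to 256x256 (next power of 2).

Standard algorithm: 219^3 = 10503459 multiplications
Strassen's algorithm: 7^(log2(256)) = 7^8 = 5764801 multiplications
Savings: 10503459 - 5764801 = 4738658 multiplications

Standard: 10503459 multiplications (219^3). Strassen: 5764801 multiplications (7^8, after padding to 256x256). Strassen reduces 8 recursive multiplications to 7 at each level.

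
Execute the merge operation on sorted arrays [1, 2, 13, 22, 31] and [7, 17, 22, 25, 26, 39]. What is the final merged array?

Merging process:

Compare 1 vs 7: take 1 from left. Merged: [1]
Compare 2 vs 7: take 2 from left. Merged: [1, 2]
Compare 13 vs 7: take 7 from right. Merged: [1, 2, 7]
Compare 13 vs 17: take 13 from left. Merged: [1, 2, 7, 13]
Compare 22 vs 17: take 17 from right. Merged: [1, 2, 7, 13, 17]
Compare 22 vs 22: take 22 from left. Merged: [1, 2, 7, 13, 17, 22]
Compare 31 vs 22: take 22 from right. Merged: [1, 2, 7, 13, 17, 22, 22]
Compare 31 vs 25: take 25 from right. Merged: [1, 2, 7, 13, 17, 22, 22, 25]
Compare 31 vs 26: take 26 from right. Merged: [1, 2, 7, 13, 17, 22, 22, 25, 26]
Compare 31 vs 39: take 31 from left. Merged: [1, 2, 7, 13, 17, 22, 22, 25, 26, 31]
Append remaining from right: [39]. Merged: [1, 2, 7, 13, 17, 22, 22, 25, 26, 31, 39]

Final merged array: [1, 2, 7, 13, 17, 22, 22, 25, 26, 31, 39]
Total comparisons: 10

The merged array is [1, 2, 7, 13, 17, 22, 22, 25, 26, 31, 39], requiring 10 comparisons. The merge step runs in O(n) time where n is the total number of elements.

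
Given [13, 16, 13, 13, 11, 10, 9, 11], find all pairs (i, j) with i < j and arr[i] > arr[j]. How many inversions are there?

Finding inversions in [13, 16, 13, 13, 11, 10, 9, 11]:

(0, 4): arr[0]=13 > arr[4]=11
(0, 5): arr[0]=13 > arr[5]=10
(0, 6): arr[0]=13 > arr[6]=9
(0, 7): arr[0]=13 > arr[7]=11
(1, 2): arr[1]=16 > arr[2]=13
(1, 3): arr[1]=16 > arr[3]=13
(1, 4): arr[1]=16 > arr[4]=11
(1, 5): arr[1]=16 > arr[5]=10
(1, 6): arr[1]=16 > arr[6]=9
(1, 7): arr[1]=16 > arr[7]=11
(2, 4): arr[2]=13 > arr[4]=11
(2, 5): arr[2]=13 > arr[5]=10
(2, 6): arr[2]=13 > arr[6]=9
(2, 7): arr[2]=13 > arr[7]=11
(3, 4): arr[3]=13 > arr[4]=11
(3, 5): arr[3]=13 > arr[5]=10
(3, 6): arr[3]=13 > arr[6]=9
(3, 7): arr[3]=13 > arr[7]=11
(4, 5): arr[4]=11 > arr[5]=10
(4, 6): arr[4]=11 > arr[6]=9
(5, 6): arr[5]=10 > arr[6]=9

Total inversions: 21

The array has 21 inversion(s): (0,4), (0,5), (0,6), (0,7), (1,2), (1,3), (1,4), (1,5), (1,6), (1,7), (2,4), (2,5), (2,6), (2,7), (3,4), (3,5), (3,6), (3,7), (4,5), (4,6), (5,6). Each pair (i,j) satisfies i < j and arr[i] > arr[j].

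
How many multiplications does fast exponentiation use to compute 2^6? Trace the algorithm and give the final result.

Computing 2^6 by squaring (build up from 2^1; each line after the first costs one multiplication):

2^1 = 2
2^2 = (2^1)^2 = 2^2 = 4
2^3 = 2 * 2^2 = 2 * 4 = 8
2^6 = (2^3)^2 = 8^2 = 64

Result: 64
Multiplications needed: 3 (3 lines after 2^1)

2^6 = 64. Using exponentiation by squaring, this requires 3 multiplications. The key idea: if the exponent is even, square the half-power; if odd, multiply by the base once.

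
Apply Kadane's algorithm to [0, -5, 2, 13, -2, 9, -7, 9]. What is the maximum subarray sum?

Using Kadane's algorithm on [0, -5, 2, 13, -2, 9, -7, 9]:

Scanning through the array:
Position 1 (value -5): max_ending_here = -5, max_so_far = 0
Position 2 (value 2): max_ending_here = 2, max_so_far = 2
Position 3 (value 13): max_ending_here = 15, max_so_far = 15
Position 4 (value -2): max_ending_here = 13, max_so_far = 15
Position 5 (value 9): max_ending_here = 22, max_so_far = 22
Position 6 (value -7): max_ending_here = 15, max_so_far = 22
Position 7 (value 9): max_ending_here = 24, max_so_far = 24

Maximum subarray: [2, 13, -2, 9, -7, 9]
Maximum sum: 24

The maximum subarray is [2, 13, -2, 9, -7, 9] with sum 24. This subarray runs from index 2 to index 7.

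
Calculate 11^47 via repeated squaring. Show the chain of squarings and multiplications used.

Computing 11^47 by squaring (build up from 11^1; each line after the first costs one multiplication):

11^1 = 11
11^2 = (11^1)^2 = 11^2 = 121
11^4 = (11^2)^2 = 121^2 = 14641
11^5 = 11 * 11^4 = 11 * 14641 = 161051
11^10 = (11^5)^2 = 161051^2 = 25937424601
11^11 = 11 * 11^10 = 11 * 25937424601 = 285311670611
11^22 = (11^11)^2 = 285311670611^2 = 81402749386839761113321
11^23 = 11 * 11^22 = 11 * 81402749386839761113321 = 895430243255237372246531
11^46 = (11^23)^2 = 895430243255237372246531^2 = 801795320536133573571931534665380233173841533961
11^47 = 11 * 11^46 = 11 * 801795320536133573571931534665380233173841533961 = 8819748525897469309291246881319182564912256873571

Result: 8819748525897469309291246881319182564912256873571
Multiplications needed: 9 (9 lines after 11^1)

11^47 = 8819748525897469309291246881319182564912256873571. Using exponentiation by squaring, this requires 9 multiplications. The key idea: if the exponent is even, square the half-power; if odd, multiply by the base once.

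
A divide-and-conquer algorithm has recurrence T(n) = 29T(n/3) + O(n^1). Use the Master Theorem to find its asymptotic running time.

Master Theorem for T(n) = 29T(n/3) + O(n^1):

a = 29, b = 3, c = 1
log_b(a) = log_3(29) = 3.0650

Case 1: c = 1 < log_3(29) = 3.0650
T(n) = O(n^(log_3 29))

For T(n) = 29T(n/3) + O(n^1): log_3(29) = 3.0650. This is Case 1 of the Master Theorem (c < log_b(a), work dominated by leaves), giving O(n^(log_3 29)).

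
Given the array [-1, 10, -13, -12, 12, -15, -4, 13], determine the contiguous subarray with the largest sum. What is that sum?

Using Kadane's algorithm on [-1, 10, -13, -12, 12, -15, -4, 13]:

Scanning through the array:
Position 1 (value 10): max_ending_here = 10, max_so_far = 10
Position 2 (value -13): max_ending_here = -3, max_so_far = 10
Position 3 (value -12): max_ending_here = -12, max_so_far = 10
Position 4 (value 12): max_ending_here = 12, max_so_far = 12
Position 5 (value -15): max_ending_here = -3, max_so_far = 12
Position 6 (value -4): max_ending_here = -4, max_so_far = 12
Position 7 (value 13): max_ending_here = 13, max_so_far = 13

Maximum subarray: [13]
Maximum sum: 13

The maximum subarray is [13] with sum 13. This subarray runs from index 7 to index 7.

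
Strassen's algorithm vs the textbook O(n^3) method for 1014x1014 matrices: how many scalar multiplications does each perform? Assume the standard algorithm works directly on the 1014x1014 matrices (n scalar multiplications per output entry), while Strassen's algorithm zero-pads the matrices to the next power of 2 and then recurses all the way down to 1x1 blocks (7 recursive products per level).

Matrix multiplication for 1014x1014 matrices:

Strassen's algorithm requires power-of-2 dimensions. Pad 1014x1014 to 1024x1024 (next power of 2).

Standard algorithm: 1014^3 = 1042590744 multiplications
Strassen's algorithm: 7^(log2(1024)) = 7^10 = 282475249 multiplications
Savings: 1042590744 - 282475249 = 760115495 multiplications

Standard: 1042590744 multiplications (1014^3). Strassen: 282475249 multiplications (7^10, after padding to 1024x1024). Strassen reduces 8 recursive multiplications to 7 at each level.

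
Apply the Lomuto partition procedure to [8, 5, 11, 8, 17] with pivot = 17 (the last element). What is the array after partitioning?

Lomuto partition with pivot = 17:

Initial array: [8, 5, 11, 8, 17]

arr[0]=8 <= 17: swap with position 0, array becomes [8, 5, 11, 8, 17]
arr[1]=5 <= 17: swap with position 1, array becomes [8, 5, 11, 8, 17]
arr[2]=11 <= 17: swap with position 2, array becomes [8, 5, 11, 8, 17]
arr[3]=8 <= 17: swap with position 3, array becomes [8, 5, 11, 8, 17]

Place pivot at position 4: [8, 5, 11, 8, 17]
Pivot position: 4

After partitioning with pivot 17, the array becomes [8, 5, 11, 8, 17]. The pivot is placed at index 4. All elements to the left of the pivot are <= 17, and all elements to the right are > 17.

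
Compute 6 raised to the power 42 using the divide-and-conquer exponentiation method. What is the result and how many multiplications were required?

Computing 6^42 by squaring (build up from 6^1; each line after the first costs one multiplication):

6^1 = 6
6^2 = (6^1)^2 = 6^2 = 36
6^4 = (6^2)^2 = 36^2 = 1296
6^5 = 6 * 6^4 = 6 * 1296 = 7776
6^10 = (6^5)^2 = 7776^2 = 60466176
6^20 = (6^10)^2 = 60466176^2 = 3656158440062976
6^21 = 6 * 6^20 = 6 * 3656158440062976 = 21936950640377856
6^42 = (6^21)^2 = 21936950640377856^2 = 481229803398374426442198455156736

Result: 481229803398374426442198455156736
Multiplications needed: 7 (7 lines after 6^1)

6^42 = 481229803398374426442198455156736. Using exponentiation by squaring, this requires 7 multiplications. The key idea: if the exponent is even, square the half-power; if odd, multiply by the base once.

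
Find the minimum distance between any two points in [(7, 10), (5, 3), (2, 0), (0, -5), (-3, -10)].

Computing all pairwise distances among 5 points:

d((7, 10), (5, 3)) = 7.2801
d((7, 10), (2, 0)) = 11.1803
d((7, 10), (0, -5)) = 16.5529
d((7, 10), (-3, -10)) = 22.3607
d((5, 3), (2, 0)) = 4.2426 <-- minimum
d((5, 3), (0, -5)) = 9.434
d((5, 3), (-3, -10)) = 15.2643
d((2, 0), (0, -5)) = 5.3852
d((2, 0), (-3, -10)) = 11.1803
d((0, -5), (-3, -10)) = 5.831

Closest pair: (5, 3) and (2, 0) with distance 4.2426

The closest pair is (5, 3) and (2, 0) with Euclidean distance 4.2426. For 5 points, brute-force pairwise comparison is shown above. For large n, the divide-and-conquer algorithm (sort by x, recurse on halves, check the dividing strip) achieves O(n log n).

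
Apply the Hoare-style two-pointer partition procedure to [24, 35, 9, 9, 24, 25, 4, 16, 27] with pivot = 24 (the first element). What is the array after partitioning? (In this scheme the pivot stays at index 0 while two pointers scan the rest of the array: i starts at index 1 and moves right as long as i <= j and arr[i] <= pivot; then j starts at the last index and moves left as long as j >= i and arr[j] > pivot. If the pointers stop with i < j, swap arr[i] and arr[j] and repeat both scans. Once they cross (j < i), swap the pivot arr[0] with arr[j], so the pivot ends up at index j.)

Hoare-style two-pointer partition with pivot = 24:

Initial array: [24, 35, 9, 9, 24, 25, 4, 16, 27]

Pointers start at i = 1, j = 8.
i stops at index 1 (arr[1]=35 > 24), j stops at index 7 (arr[7]=16 <= 24): swap arr[1] and arr[7], array becomes [24, 16, 9, 9, 24, 25, 4, 35, 27]
i stops at index 5 (arr[5]=25 > 24), j stops at index 6 (arr[6]=4 <= 24): swap arr[5] and arr[6], array becomes [24, 16, 9, 9, 24, 4, 25, 35, 27]
i ends at 6, j ends at 5: the pointers have crossed (j < i), so scanning stops.

Swap pivot arr[0] with arr[5] to place pivot at position 5: [4, 16, 9, 9, 24, 24, 25, 35, 27]
Pivot position: 5

After partitioning with pivot 24, the array becomes [4, 16, 9, 9, 24, 24, 25, 35, 27]. The pivot is placed at index 5. All elements to the left of the pivot are <= 24, and all elements to the right are > 24.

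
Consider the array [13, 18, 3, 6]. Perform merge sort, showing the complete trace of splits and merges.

Merge sort trace:

Split: [13, 18, 3, 6] -> [13, 18] and [3, 6]
  Split: [13, 18] -> [13] and [18]
  Merge: [13] + [18] -> [13, 18]
  Split: [3, 6] -> [3] and [6]
  Merge: [3] + [6] -> [3, 6]
Merge: [13, 18] + [3, 6] -> [3, 6, 13, 18]

Final sorted array: [3, 6, 13, 18]

The merge sort proceeds by recursively splitting the array and merging sorted halves.
After all merges, the sorted array is [3, 6, 13, 18].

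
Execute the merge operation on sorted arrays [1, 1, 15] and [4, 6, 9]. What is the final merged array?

Merging process:

Compare 1 vs 4: take 1 from left. Merged: [1]
Compare 1 vs 4: take 1 from left. Merged: [1, 1]
Compare 15 vs 4: take 4 from right. Merged: [1, 1, 4]
Compare 15 vs 6: take 6 from right. Merged: [1, 1, 4, 6]
Compare 15 vs 9: take 9 from right. Merged: [1, 1, 4, 6, 9]
Append remaining from left: [15]. Merged: [1, 1, 4, 6, 9, 15]

Final merged array: [1, 1, 4, 6, 9, 15]
Total comparisons: 5

The merged array is [1, 1, 4, 6, 9, 15], requiring 5 comparisons. The merge step runs in O(n) time where n is the total number of elements.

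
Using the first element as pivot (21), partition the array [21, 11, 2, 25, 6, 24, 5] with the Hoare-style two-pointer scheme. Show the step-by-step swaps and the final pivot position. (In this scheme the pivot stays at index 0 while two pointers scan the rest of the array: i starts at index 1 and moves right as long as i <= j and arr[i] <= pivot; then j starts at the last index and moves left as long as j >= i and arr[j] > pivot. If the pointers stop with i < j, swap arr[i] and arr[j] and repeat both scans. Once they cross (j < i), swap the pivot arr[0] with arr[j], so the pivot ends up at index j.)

Hoare-style two-pointer partition with pivot = 21:

Initial array: [21, 11, 2, 25, 6, 24, 5]

Pointers start at i = 1, j = 6.
i stops at index 3 (arr[3]=25 > 21), j stops at index 6 (arr[6]=5 <= 21): swap arr[3] and arr[6], array becomes [21, 11, 2, 5, 6, 24, 25]
i ends at 5, j ends at 4: the pointers have crossed (j < i), so scanning stops.

Swap pivot arr[0] with arr[4] to place pivot at position 4: [6, 11, 2, 5, 21, 24, 25]
Pivot position: 4

After partitioning with pivot 21, the array becomes [6, 11, 2, 5, 21, 24, 25]. The pivot is placed at index 4. All elements to the left of the pivot are <= 21, and all elements to the right are > 21.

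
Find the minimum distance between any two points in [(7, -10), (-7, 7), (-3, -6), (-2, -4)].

Computing all pairwise distances among 4 points:

d((7, -10), (-7, 7)) = 22.0227
d((7, -10), (-3, -6)) = 10.7703
d((7, -10), (-2, -4)) = 10.8167
d((-7, 7), (-3, -6)) = 13.6015
d((-7, 7), (-2, -4)) = 12.083
d((-3, -6), (-2, -4)) = 2.2361 <-- minimum

Closest pair: (-3, -6) and (-2, -4) with distance 2.2361

The closest pair is (-3, -6) and (-2, -4) with Euclidean distance 2.2361. For 4 points, brute-force pairwise comparison is shown above. For large n, the divide-and-conquer algorithm (sort by x, recurse on halves, check the dividing strip) achieves O(n log n).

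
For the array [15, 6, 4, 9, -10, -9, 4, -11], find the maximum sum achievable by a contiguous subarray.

Using Kadane's algorithm on [15, 6, 4, 9, -10, -9, 4, -11]:

Scanning through the array:
Position 1 (value 6): max_ending_here = 21, max_so_far = 21
Position 2 (value 4): max_ending_here = 25, max_so_far = 25
Position 3 (value 9): max_ending_here = 34, max_so_far = 34
Position 4 (value -10): max_ending_here = 24, max_so_far = 34
Position 5 (value -9): max_ending_here = 15, max_so_far = 34
Position 6 (value 4): max_ending_here = 19, max_so_far = 34
Position 7 (value -11): max_ending_here = 8, max_so_far = 34

Maximum subarray: [15, 6, 4, 9]
Maximum sum: 34

The maximum subarray is [15, 6, 4, 9] with sum 34. This subarray runs from index 0 to index 3.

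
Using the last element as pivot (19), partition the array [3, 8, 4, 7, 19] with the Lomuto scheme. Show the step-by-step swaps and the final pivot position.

Lomuto partition with pivot = 19:

Initial array: [3, 8, 4, 7, 19]

arr[0]=3 <= 19: swap with position 0, array becomes [3, 8, 4, 7, 19]
arr[1]=8 <= 19: swap with position 1, array becomes [3, 8, 4, 7, 19]
arr[2]=4 <= 19: swap with position 2, array becomes [3, 8, 4, 7, 19]
arr[3]=7 <= 19: swap with position 3, array becomes [3, 8, 4, 7, 19]

Place pivot at position 4: [3, 8, 4, 7, 19]
Pivot position: 4

After partitioning with pivot 19, the array becomes [3, 8, 4, 7, 19]. The pivot is placed at index 4. All elements to the left of the pivot are <= 19, and all elements to the right are > 19.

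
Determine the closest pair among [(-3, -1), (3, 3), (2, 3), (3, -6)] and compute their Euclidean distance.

Computing all pairwise distances among 4 points:

d((-3, -1), (3, 3)) = 7.2111
d((-3, -1), (2, 3)) = 6.4031
d((-3, -1), (3, -6)) = 7.8102
d((3, 3), (2, 3)) = 1.0 <-- minimum
d((3, 3), (3, -6)) = 9.0
d((2, 3), (3, -6)) = 9.0554

Closest pair: (3, 3) and (2, 3) with distance 1.0

The closest pair is (3, 3) and (2, 3) with Euclidean distance 1.0. For 4 points, brute-force pairwise comparison is shown above. For large n, the divide-and-conquer algorithm (sort by x, recurse on halves, check the dividing strip) achieves O(n log n).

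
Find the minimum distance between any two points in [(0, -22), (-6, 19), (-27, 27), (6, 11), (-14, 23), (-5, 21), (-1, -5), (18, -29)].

Computing all pairwise distances among 8 points:

d((0, -22), (-6, 19)) = 41.4367
d((0, -22), (-27, 27)) = 55.9464
d((0, -22), (6, 11)) = 33.541
d((0, -22), (-14, 23)) = 47.1275
d((0, -22), (-5, 21)) = 43.2897
d((0, -22), (-1, -5)) = 17.0294
d((0, -22), (18, -29)) = 19.3132
d((-6, 19), (-27, 27)) = 22.4722
d((-6, 19), (6, 11)) = 14.4222
d((-6, 19), (-14, 23)) = 8.9443
d((-6, 19), (-5, 21)) = 2.2361 <-- minimum
d((-6, 19), (-1, -5)) = 24.5153
d((-6, 19), (18, -29)) = 53.6656
d((-27, 27), (6, 11)) = 36.6742
d((-27, 27), (-14, 23)) = 13.6015
d((-27, 27), (-5, 21)) = 22.8035
d((-27, 27), (-1, -5)) = 41.2311
d((-27, 27), (18, -29)) = 71.8401
d((6, 11), (-14, 23)) = 23.3238
d((6, 11), (-5, 21)) = 14.8661
d((6, 11), (-1, -5)) = 17.4642
d((6, 11), (18, -29)) = 41.7612
d((-14, 23), (-5, 21)) = 9.2195
d((-14, 23), (-1, -5)) = 30.8707
d((-14, 23), (18, -29)) = 61.0574
d((-5, 21), (-1, -5)) = 26.3059
d((-5, 21), (18, -29)) = 55.0364
d((-1, -5), (18, -29)) = 30.6105

Closest pair: (-6, 19) and (-5, 21) with distance 2.2361

The closest pair is (-6, 19) and (-5, 21) with Euclidean distance 2.2361. For 8 points, brute-force pairwise comparison is shown above. For large n, the divide-and-conquer algorithm (sort by x, recurse on halves, check the dividing strip) achieves O(n log n).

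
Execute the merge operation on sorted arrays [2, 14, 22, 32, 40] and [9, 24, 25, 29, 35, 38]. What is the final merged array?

Merging process:

Compare 2 vs 9: take 2 from left. Merged: [2]
Compare 14 vs 9: take 9 from right. Merged: [2, 9]
Compare 14 vs 24: take 14 from left. Merged: [2, 9, 14]
Compare 22 vs 24: take 22 from left. Merged: [2, 9, 14, 22]
Compare 32 vs 24: take 24 from right. Merged: [2, 9, 14, 22, 24]
Compare 32 vs 25: take 25 from right. Merged: [2, 9, 14, 22, 24, 25]
Compare 32 vs 29: take 29 from right. Merged: [2, 9, 14, 22, 24, 25, 29]
Compare 32 vs 35: take 32 from left. Merged: [2, 9, 14, 22, 24, 25, 29, 32]
Compare 40 vs 35: take 35 from right. Merged: [2, 9, 14, 22, 24, 25, 29, 32, 35]
Compare 40 vs 38: take 38 from right. Merged: [2, 9, 14, 22, 24, 25, 29, 32, 35, 38]
Append remaining from left: [40]. Merged: [2, 9, 14, 22, 24, 25, 29, 32, 35, 38, 40]

Final merged array: [2, 9, 14, 22, 24, 25, 29, 32, 35, 38, 40]
Total comparisons: 10

The merged array is [2, 9, 14, 22, 24, 25, 29, 32, 35, 38, 40], requiring 10 comparisons. The merge step runs in O(n) time where n is the total number of elements.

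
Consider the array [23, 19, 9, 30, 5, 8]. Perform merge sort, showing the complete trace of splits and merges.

Merge sort trace:

Split: [23, 19, 9, 30, 5, 8] -> [23, 19, 9] and [30, 5, 8]
  Split: [23, 19, 9] -> [23] and [19, 9]
    Split: [19, 9] -> [19] and [9]
    Merge: [19] + [9] -> [9, 19]
  Merge: [23] + [9, 19] -> [9, 19, 23]
  Split: [30, 5, 8] -> [30] and [5, 8]
    Split: [5, 8] -> [5] and [8]
    Merge: [5] + [8] -> [5, 8]
  Merge: [30] + [5, 8] -> [5, 8, 30]
Merge: [9, 19, 23] + [5, 8, 30] -> [5, 8, 9, 19, 23, 30]

Final sorted array: [5, 8, 9, 19, 23, 30]

The merge sort proceeds by recursively splitting the array and merging sorted halves.
After all merges, the sorted array is [5, 8, 9, 19, 23, 30].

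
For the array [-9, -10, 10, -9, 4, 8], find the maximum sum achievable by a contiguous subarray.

Using Kadane's algorithm on [-9, -10, 10, -9, 4, 8]:

Scanning through the array:
Position 1 (value -10): max_ending_here = -10, max_so_far = -9
Position 2 (value 10): max_ending_here = 10, max_so_far = 10
Position 3 (value -9): max_ending_here = 1, max_so_far = 10
Position 4 (value 4): max_ending_here = 5, max_so_far = 10
Position 5 (value 8): max_ending_here = 13, max_so_far = 13

Maximum subarray: [10, -9, 4, 8]
Maximum sum: 13

The maximum subarray is [10, -9, 4, 8] with sum 13. This subarray runs from index 2 to index 5.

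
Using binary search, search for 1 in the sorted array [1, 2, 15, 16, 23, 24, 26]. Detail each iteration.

Binary search for 1 in [1, 2, 15, 16, 23, 24, 26]:

lo=0, hi=6, mid=3, arr[mid]=16 -> 16 > 1, search left half
lo=0, hi=2, mid=1, arr[mid]=2 -> 2 > 1, search left half
lo=0, hi=0, mid=0, arr[mid]=1 -> Found target at index 0!

Binary search finds 1 at index 0 after 3 comparisons. The search repeatedly halves the search space by comparing with the middle element.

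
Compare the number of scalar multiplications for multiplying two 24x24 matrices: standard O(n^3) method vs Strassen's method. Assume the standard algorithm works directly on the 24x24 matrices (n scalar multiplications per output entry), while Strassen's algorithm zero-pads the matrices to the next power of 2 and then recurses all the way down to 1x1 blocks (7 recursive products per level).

Matrix multiplication for 24x24 matrices:

Strassen's algorithm requires power-of-2 dimensions. Pad 24x24 to 32x32 (next power of 2).

Standard algorithm: 24^3 = 13824 multiplications
Strassen's algorithm: 7^(log2(32)) = 7^5 = 16807 multiplications
Difference: 13824 - 16807 = -2983 (Strassen uses MORE here due to padding overhead — for small or just-over-power-of-2 n, padding can outweigh the per-level savings)

Standard: 13824 multiplications (24^3). Strassen: 16807 multiplications (7^5, after padding to 32x32). Strassen reduces 8 recursive multiplications to 7 at each level.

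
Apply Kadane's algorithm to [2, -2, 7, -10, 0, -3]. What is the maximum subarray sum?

Using Kadane's algorithm on [2, -2, 7, -10, 0, -3]:

Scanning through the array:
Position 1 (value -2): max_ending_here = 0, max_so_far = 2
Position 2 (value 7): max_ending_here = 7, max_so_far = 7
Position 3 (value -10): max_ending_here = -3, max_so_far = 7
Position 4 (value 0): max_ending_here = 0, max_so_far = 7
Position 5 (value -3): max_ending_here = -3, max_so_far = 7

Maximum subarray: [2, -2, 7]
Maximum sum: 7

The maximum subarray is [2, -2, 7] with sum 7. This subarray runs from index 0 to index 2.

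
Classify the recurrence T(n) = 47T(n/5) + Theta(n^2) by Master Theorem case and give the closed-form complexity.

Master Theorem for T(n) = 47T(n/5) + O(n^2):

a = 47, b = 5, c = 2
log_b(a) = log_5(47) = 2.3922

Case 1: c = 2 < log_5(47) = 2.3922
T(n) = O(n^(log_5 47))

For T(n) = 47T(n/5) + O(n^2): log_5(47) = 2.3922. This is Case 1 of the Master Theorem (c < log_b(a), work dominated by leaves), giving O(n^(log_5 47)).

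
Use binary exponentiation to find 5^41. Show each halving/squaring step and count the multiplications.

Computing 5^41 by squaring (build up from 5^1; each line after the first costs one multiplication):

5^1 = 5
5^2 = (5^1)^2 = 5^2 = 25
5^4 = (5^2)^2 = 25^2 = 625
5^5 = 5 * 5^4 = 5 * 625 = 3125
5^10 = (5^5)^2 = 3125^2 = 9765625
5^20 = (5^10)^2 = 9765625^2 = 95367431640625
5^40 = (5^20)^2 = 95367431640625^2 = 9094947017729282379150390625
5^41 = 5 * 5^40 = 5 * 9094947017729282379150390625 = 45474735088646411895751953125

Result: 45474735088646411895751953125
Multiplications needed: 7 (7 lines after 5^1)

5^41 = 45474735088646411895751953125. Using exponentiation by squaring, this requires 7 multiplications. The key idea: if the exponent is even, square the half-power; if odd, multiply by the base once.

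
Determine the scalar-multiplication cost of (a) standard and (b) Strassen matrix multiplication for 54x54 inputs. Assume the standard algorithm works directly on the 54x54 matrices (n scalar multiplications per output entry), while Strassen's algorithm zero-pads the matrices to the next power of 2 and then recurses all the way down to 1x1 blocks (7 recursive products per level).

Matrix multiplication for 54x54 matrices:

Strassen's algorithm requires power-of-2 dimensions. Pad 54x54 to 64x64 (next power of 2).

Standard algorithm: 54^3 = 157464 multiplications
Strassen's algorithm: 7^(log2(64)) = 7^6 = 117649 multiplications
Savings: 157464 - 117649 = 39815 multiplications

Standard: 157464 multiplications (54^3). Strassen: 117649 multiplications (7^6, after padding to 64x64). Strassen reduces 8 recursive multiplications to 7 at each level.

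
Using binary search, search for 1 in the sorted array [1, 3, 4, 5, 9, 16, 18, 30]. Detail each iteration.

Binary search for 1 in [1, 3, 4, 5, 9, 16, 18, 30]:

lo=0, hi=7, mid=3, arr[mid]=5 -> 5 > 1, search left half
lo=0, hi=2, mid=1, arr[mid]=3 -> 3 > 1, search left half
lo=0, hi=0, mid=0, arr[mid]=1 -> Found target at index 0!

Binary search finds 1 at index 0 after 3 comparisons. The search repeatedly halves the search space by comparing with the middle element.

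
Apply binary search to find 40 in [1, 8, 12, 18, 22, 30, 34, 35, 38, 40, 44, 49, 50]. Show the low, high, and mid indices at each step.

Binary search for 40 in [1, 8, 12, 18, 22, 30, 34, 35, 38, 40, 44, 49, 50]:

lo=0, hi=12, mid=6, arr[mid]=34 -> 34 < 40, search right half
lo=7, hi=12, mid=9, arr[mid]=40 -> Found target at index 9!

Binary search finds 40 at index 9 after 2 comparisons. The search repeatedly halves the search space by comparing with the middle element.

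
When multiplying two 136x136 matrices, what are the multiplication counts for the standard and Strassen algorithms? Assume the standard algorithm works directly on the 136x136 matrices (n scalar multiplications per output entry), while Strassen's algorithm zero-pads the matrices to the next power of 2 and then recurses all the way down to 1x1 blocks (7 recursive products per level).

Matrix multiplication for 136x136 matrices:

Strassen's algorithm requires power-of-2 dimensions. Pad 136x136 to 256x256 (next power of 2).

Standard algorithm: 136^3 = 2515456 multiplications
Strassen's algorithm: 7^(log2(256)) = 7^8 = 5764801 multiplications
Difference: 2515456 - 5764801 = -3249345 (Strassen uses MORE here due to padding overhead — for small or just-over-power-of-2 n, padding can outweigh the per-level savings)

Standard: 2515456 multiplications (136^3). Strassen: 5764801 multiplications (7^8, after padding to 256x256). Strassen reduces 8 recursive multiplications to 7 at each level.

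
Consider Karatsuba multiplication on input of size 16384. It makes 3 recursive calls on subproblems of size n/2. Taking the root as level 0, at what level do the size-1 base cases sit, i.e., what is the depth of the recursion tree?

For divide and conquer with division factor 2:

Problem sizes at each level:
Level 0: 16384
Level 1: 8192
Level 2: 4096
Level 3: 2048
Level 4: 1024
Level 5: 512
Level 6: 256
Level 7: 128
Level 8: 64
Level 9: 32
Level 10: 16
Level 11: 8
Level 12: 4
Level 13: 2
Level 14: 1

The root is level 0 and the size-1 base case is level 14 (the tree spans levels 0 through 14, i.e. 15 levels counting the root), so the depth is the number of divisions: log_2(16384) = 14

The recursion tree depth is log_2(16384) = 14. At each level, the problem size is divided by 2, so it takes 14 divisions to reduce to a base case of size 1. The algorithm makes 3 recursive calls at each level.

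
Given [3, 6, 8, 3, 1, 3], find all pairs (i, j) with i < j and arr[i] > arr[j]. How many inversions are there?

Finding inversions in [3, 6, 8, 3, 1, 3]:

(0, 4): arr[0]=3 > arr[4]=1
(1, 3): arr[1]=6 > arr[3]=3
(1, 4): arr[1]=6 > arr[4]=1
(1, 5): arr[1]=6 > arr[5]=3
(2, 3): arr[2]=8 > arr[3]=3
(2, 4): arr[2]=8 > arr[4]=1
(2, 5): arr[2]=8 > arr[5]=3
(3, 4): arr[3]=3 > arr[4]=1

Total inversions: 8

The array has 8 inversion(s): (0,4), (1,3), (1,4), (1,5), (2,3), (2,4), (2,5), (3,4). Each pair (i,j) satisfies i < j and arr[i] > arr[j].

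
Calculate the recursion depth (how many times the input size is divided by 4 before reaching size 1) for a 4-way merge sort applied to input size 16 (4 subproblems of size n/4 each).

For divide and conquer with division factor 4:

Problem sizes at each level:
Level 0: 16
Level 1: 4
Level 2: 1

The root is level 0 and the size-1 base case is level 2 (the tree spans levels 0 through 2, i.e. 3 levels counting the root), so the depth is the number of divisions: log_4(16) = 2

The recursion tree depth is log_4(16) = 2. At each level, the problem size is divided by 4, so it takes 2 divisions to reduce to a base case of size 1. The algorithm makes 4 recursive calls at each level.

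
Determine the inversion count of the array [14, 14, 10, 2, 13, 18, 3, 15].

Finding inversions in [14, 14, 10, 2, 13, 18, 3, 15]:

(0, 2): arr[0]=14 > arr[2]=10
(0, 3): arr[0]=14 > arr[3]=2
(0, 4): arr[0]=14 > arr[4]=13
(0, 6): arr[0]=14 > arr[6]=3
(1, 2): arr[1]=14 > arr[2]=10
(1, 3): arr[1]=14 > arr[3]=2
(1, 4): arr[1]=14 > arr[4]=13
(1, 6): arr[1]=14 > arr[6]=3
(2, 3): arr[2]=10 > arr[3]=2
(2, 6): arr[2]=10 > arr[6]=3
(4, 6): arr[4]=13 > arr[6]=3
(5, 6): arr[5]=18 > arr[6]=3
(5, 7): arr[5]=18 > arr[7]=15

Total inversions: 13

The array has 13 inversion(s): (0,2), (0,3), (0,4), (0,6), (1,2), (1,3), (1,4), (1,6), (2,3), (2,6), (4,6), (5,6), (5,7). Each pair (i,j) satisfies i < j and arr[i] > arr[j].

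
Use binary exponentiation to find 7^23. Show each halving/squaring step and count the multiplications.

Computing 7^23 by squaring (build up from 7^1; each line after the first costs one multiplication):

7^1 = 7
7^2 = (7^1)^2 = 7^2 = 49
7^4 = (7^2)^2 = 49^2 = 2401
7^5 = 7 * 7^4 = 7 * 2401 = 16807
7^10 = (7^5)^2 = 16807^2 = 282475249
7^11 = 7 * 7^10 = 7 * 282475249 = 1977326743
7^22 = (7^11)^2 = 1977326743^2 = 3909821048582988049
7^23 = 7 * 7^22 = 7 * 3909821048582988049 = 27368747340080916343

Result: 27368747340080916343
Multiplications needed: 7 (7 lines after 7^1)

7^23 = 27368747340080916343. Using exponentiation by squaring, this requires 7 multiplications. The key idea: if the exponent is even, square the half-power; if odd, multiply by the base once.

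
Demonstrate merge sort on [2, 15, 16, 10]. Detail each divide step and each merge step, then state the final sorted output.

Merge sort trace:

Split: [2, 15, 16, 10] -> [2, 15] and [16, 10]
  Split: [2, 15] -> [2] and [15]
  Merge: [2] + [15] -> [2, 15]
  Split: [16, 10] -> [16] and [10]
  Merge: [16] + [10] -> [10, 16]
Merge: [2, 15] + [10, 16] -> [2, 10, 15, 16]

Final sorted array: [2, 10, 15, 16]

The merge sort proceeds by recursively splitting the array and merging sorted halves.
After all merges, the sorted array is [2, 10, 15, 16].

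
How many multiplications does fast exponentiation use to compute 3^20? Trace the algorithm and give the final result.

Computing 3^20 by squaring (build up from 3^1; each line after the first costs one multiplication):

3^1 = 3
3^2 = (3^1)^2 = 3^2 = 9
3^4 = (3^2)^2 = 9^2 = 81
3^5 = 3 * 3^4 = 3 * 81 = 243
3^10 = (3^5)^2 = 243^2 = 59049
3^20 = (3^10)^2 = 59049^2 = 3486784401

Result: 3486784401
Multiplications needed: 5 (5 lines after 3^1)

3^20 = 3486784401. Using exponentiation by squaring, this requires 5 multiplications. The key idea: if the exponent is even, square the half-power; if odd, multiply by the base once.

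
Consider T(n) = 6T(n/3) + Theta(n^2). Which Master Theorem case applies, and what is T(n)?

Master Theorem for T(n) = 6T(n/3) + O(n^2):

a = 6, b = 3, c = 2
log_b(a) = log_3(6) = 1.6309

Case 3: c = 2 > log_3(6) = 1.6309
T(n) = O(n^2) = O(n^2)

For T(n) = 6T(n/3) + O(n^2): log_3(6) = 1.6309. This is Case 3 of the Master Theorem (c > log_b(a), work dominated by root), giving O(n^2).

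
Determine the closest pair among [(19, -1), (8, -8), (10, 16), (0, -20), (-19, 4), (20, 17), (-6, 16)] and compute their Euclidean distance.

Computing all pairwise distances among 7 points:

d((19, -1), (8, -8)) = 13.0384
d((19, -1), (10, 16)) = 19.2354
d((19, -1), (0, -20)) = 26.8701
d((19, -1), (-19, 4)) = 38.3275
d((19, -1), (20, 17)) = 18.0278
d((19, -1), (-6, 16)) = 30.2324
d((8, -8), (10, 16)) = 24.0832
d((8, -8), (0, -20)) = 14.4222
d((8, -8), (-19, 4)) = 29.5466
d((8, -8), (20, 17)) = 27.7308
d((8, -8), (-6, 16)) = 27.7849
d((10, 16), (0, -20)) = 37.3631
d((10, 16), (-19, 4)) = 31.3847
d((10, 16), (20, 17)) = 10.0499 <-- minimum
d((10, 16), (-6, 16)) = 16.0
d((0, -20), (-19, 4)) = 30.6105
d((0, -20), (20, 17)) = 42.0595
d((0, -20), (-6, 16)) = 36.4966
d((-19, 4), (20, 17)) = 41.1096
d((-19, 4), (-6, 16)) = 17.6918
d((20, 17), (-6, 16)) = 26.0192

Closest pair: (10, 16) and (20, 17) with distance 10.0499

The closest pair is (10, 16) and (20, 17) with Euclidean distance 10.0499. For 7 points, brute-force pairwise comparison is shown above. For large n, the divide-and-conquer algorithm (sort by x, recurse on halves, check the dividing strip) achieves O(n log n).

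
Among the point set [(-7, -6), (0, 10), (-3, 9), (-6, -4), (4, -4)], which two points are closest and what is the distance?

Computing all pairwise distances among 5 points:

d((-7, -6), (0, 10)) = 17.4642
d((-7, -6), (-3, 9)) = 15.5242
d((-7, -6), (-6, -4)) = 2.2361 <-- minimum
d((-7, -6), (4, -4)) = 11.1803
d((0, 10), (-3, 9)) = 3.1623
d((0, 10), (-6, -4)) = 15.2315
d((0, 10), (4, -4)) = 14.5602
d((-3, 9), (-6, -4)) = 13.3417
d((-3, 9), (4, -4)) = 14.7648
d((-6, -4), (4, -4)) = 10.0

Closest pair: (-7, -6) and (-6, -4) with distance 2.2361

The closest pair is (-7, -6) and (-6, -4) with Euclidean distance 2.2361. For 5 points, brute-force pairwise comparison is shown above. For large n, the divide-and-conquer algorithm (sort by x, recurse on halves, check the dividing strip) achieves O(n log n).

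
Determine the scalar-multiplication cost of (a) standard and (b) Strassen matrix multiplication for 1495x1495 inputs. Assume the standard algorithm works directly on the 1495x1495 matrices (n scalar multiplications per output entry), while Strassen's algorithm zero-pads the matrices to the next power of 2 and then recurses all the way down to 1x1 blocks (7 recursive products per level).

Matrix multiplication for 1495x1495 matrices:

Strassen's algorithm requires power-of-2 dimensions. Pad 1495x1495 to 2048x2048 (next power of 2).

Standard algorithm: 1495^3 = 3341362375 multiplications
Strassen's algorithm: 7^(log2(2048)) = 7^11 = 1977326743 multiplications
Savings: 3341362375 - 1977326743 = 1364035632 multiplications

Standard: 3341362375 multiplications (1495^3). Strassen: 1977326743 multiplications (7^11, after padding to 2048x2048). Strassen reduces 8 recursive multiplications to 7 at each level.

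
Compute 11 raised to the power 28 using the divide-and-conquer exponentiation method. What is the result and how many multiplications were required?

Computing 11^28 by squaring (build up from 11^1; each line after the first costs one multiplication):

11^1 = 11
11^2 = (11^1)^2 = 11^2 = 121
11^3 = 11 * 11^2 = 11 * 121 = 1331
11^6 = (11^3)^2 = 1331^2 = 1771561
11^7 = 11 * 11^6 = 11 * 1771561 = 19487171
11^14 = (11^7)^2 = 19487171^2 = 379749833583241
11^28 = (11^14)^2 = 379749833583241^2 = 144209936106499234037676064081

Result: 144209936106499234037676064081
Multiplications needed: 6 (6 lines after 11^1)

11^28 = 144209936106499234037676064081. Using exponentiation by squaring, this requires 6 multiplications. The key idea: if the exponent is even, square the half-power; if odd, multiply by the base once.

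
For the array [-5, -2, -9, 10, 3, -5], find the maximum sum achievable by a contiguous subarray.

Using Kadane's algorithm on [-5, -2, -9, 10, 3, -5]:

Scanning through the array:
Position 1 (value -2): max_ending_here = -2, max_so_far = -2
Position 2 (value -9): max_ending_here = -9, max_so_far = -2
Position 3 (value 10): max_ending_here = 10, max_so_far = 10
Position 4 (value 3): max_ending_here = 13, max_so_far = 13
Position 5 (value -5): max_ending_here = 8, max_so_far = 13

Maximum subarray: [10, 3]
Maximum sum: 13

The maximum subarray is [10, 3] with sum 13. This subarray runs from index 3 to index 4.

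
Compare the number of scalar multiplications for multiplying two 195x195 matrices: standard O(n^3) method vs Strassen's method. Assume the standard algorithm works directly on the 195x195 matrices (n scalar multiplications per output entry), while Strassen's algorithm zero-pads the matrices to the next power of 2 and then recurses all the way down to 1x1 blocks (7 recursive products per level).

Matrix multiplication for 195x195 matrices:

Strassen's algorithm requires power-of-2 dimensions. Pad 195x195 to 256x256 (next power of 2).

Standard algorithm: 195^3 = 7414875 multiplications
Strassen's algorithm: 7^(log2(256)) = 7^8 = 5764801 multiplications
Savings: 7414875 - 5764801 = 1650074 multiplications

Standard: 7414875 multiplications (195^3). Strassen: 5764801 multiplications (7^8, after padding to 256x256). Strassen reduces 8 recursive multiplications to 7 at each level.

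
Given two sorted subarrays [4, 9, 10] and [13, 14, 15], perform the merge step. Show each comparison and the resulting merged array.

Merging process:

Compare 4 vs 13: take 4 from left. Merged: [4]
Compare 9 vs 13: take 9 from left. Merged: [4, 9]
Compare 10 vs 13: take 10 from left. Merged: [4, 9, 10]
Append remaining from right: [13, 14, 15]. Merged: [4, 9, 10, 13, 14, 15]

Final merged array: [4, 9, 10, 13, 14, 15]
Total comparisons: 3

The merged array is [4, 9, 10, 13, 14, 15], requiring 3 comparisons. The merge step runs in O(n) time where n is the total number of elements.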